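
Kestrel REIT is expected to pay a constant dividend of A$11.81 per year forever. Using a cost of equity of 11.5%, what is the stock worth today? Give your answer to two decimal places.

Zero-growth DDM (perpetuity): P₀ = D/r = 11.81 / 0.115 = 102.6957

A$102.70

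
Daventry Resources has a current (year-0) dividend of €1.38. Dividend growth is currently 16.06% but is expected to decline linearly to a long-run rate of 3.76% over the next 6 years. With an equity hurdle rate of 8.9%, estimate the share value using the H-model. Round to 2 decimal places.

H-model: P₀ = D₀[(1+g_L) + H(g_S−g_L)]/(r−g_L), with H = 6/2 = 3.
P₀ = 1.38 × [(1+0.0376) + 3×(0.1606−0.0376)] / (0.089−0.0376)
   = 1.38 × 1.4066 / 0.0514 = 37.7647

€37.76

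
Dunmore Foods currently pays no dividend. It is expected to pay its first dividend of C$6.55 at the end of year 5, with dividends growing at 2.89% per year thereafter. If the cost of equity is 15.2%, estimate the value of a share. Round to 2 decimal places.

Deferred-dividend DDM. At t=4 the remaining stream is a growing perpetuity with first payment D_5 = 6.55.
V_4 = D_5/(r−g) = 6.55/(0.152−0.0289) = 53.2088
P₀ = V_4/(1+r)^4 = 53.2088/(1+0.152)^4 = 30.2116

C$30.21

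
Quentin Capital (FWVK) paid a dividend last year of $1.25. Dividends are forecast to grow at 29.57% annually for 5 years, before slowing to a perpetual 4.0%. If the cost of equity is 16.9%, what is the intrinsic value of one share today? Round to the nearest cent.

$25.46

Two-stage DDM. Project D₁…D_5 at 0.2957, terminal growth 0.04, discount at r = 0.169.
D_1 = 1.6196
D_2 = 2.0985
D_3 = 2.7191
D_4 = 3.5231
D_5 = 4.5649
Terminal value at t=5: TV = D_6/(r−g) = 4.7475/(0.169−0.04) = 36.8024
P₀ = 1.6196/(1+0.169)^1 + 2.0985/(1+0.169)^2 + 2.7191/(1+0.169)^3 + 3.5231/(1+0.169)^4 + 4.5649/(1+0.169)^5 + 36.8024/(1+0.169)^5 = 25.4587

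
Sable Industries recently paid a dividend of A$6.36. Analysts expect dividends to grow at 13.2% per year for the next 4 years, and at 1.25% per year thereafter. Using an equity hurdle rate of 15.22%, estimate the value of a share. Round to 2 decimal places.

A$67.29

Two-stage DDM. Project D₁…D_4 at 0.132, terminal growth 0.0125, discount at r = 0.1522.
D_1 = 7.1995
D_2 = 8.1499
D_3 = 9.2256
D_4 = 10.4434
Terminal value at t=4: TV = D_5/(r−g) = 10.5740/(0.1522−0.0125) = 75.6905
P₀ = 7.1995/(1+0.1522)^1 + 8.1499/(1+0.1522)^2 + 9.2256/(1+0.1522)^3 + 10.4434/(1+0.1522)^4 + 75.6905/(1+0.1522)^4 = 67.2911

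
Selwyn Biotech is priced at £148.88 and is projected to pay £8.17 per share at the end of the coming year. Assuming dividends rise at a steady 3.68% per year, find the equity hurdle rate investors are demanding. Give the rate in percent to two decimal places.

9.17%

Rearranging the constant-growth DDM: r = D₁/P₀ + g.
r = 8.1700 / 148.88 + 0.0368 = 0.05488 + 0.0368 = 0.09168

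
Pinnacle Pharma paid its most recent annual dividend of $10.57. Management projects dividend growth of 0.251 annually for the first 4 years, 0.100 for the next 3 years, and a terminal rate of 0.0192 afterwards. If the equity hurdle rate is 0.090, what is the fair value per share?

Three-stage DDM. Project D₁…D_7; terminal Gordon value at t=7 with g = 0.0192; discount at r = 0.09.
D_1 = 13.2231
D_2 = 16.5421
D_3 = 20.6941
D_4 = 25.8883
D_5 = 28.4772
D_6 = 31.3249
D_7 = 34.4574
TV_7 = 35.1190/(0.09−0.0192) = 496.0306
P₀ = Σ Dₜ/(1+r)ᵗ + TV_7/(1+r)^7 = 387.7553

$387.76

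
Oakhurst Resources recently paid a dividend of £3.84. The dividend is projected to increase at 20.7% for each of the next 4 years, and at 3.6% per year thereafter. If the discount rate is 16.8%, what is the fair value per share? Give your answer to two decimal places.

£51.06

Two-stage DDM. Project D₁…D_4 at 0.207, terminal growth 0.036, discount at r = 0.168.
D_1 = 4.6349
D_2 = 5.5943
D_3 = 6.7523
D_4 = 8.1501
Terminal value at t=4: TV = D_5/(r−g) = 8.4435/(0.168−0.036) = 63.9655
P₀ = 4.6349/(1+0.168)^1 + 5.5943/(1+0.168)^2 + 6.7523/(1+0.168)^3 + 8.1501/(1+0.168)^4 + 63.9655/(1+0.168)^4 = 51.0553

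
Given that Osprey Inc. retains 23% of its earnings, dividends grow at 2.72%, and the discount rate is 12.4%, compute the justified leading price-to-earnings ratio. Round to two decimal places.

Payout ratio b = 1 − 0.23 = 0.77.
Justified leading P/E = b/(r−g) = 0.77/(0.124−0.0272) = 7.9545

7.95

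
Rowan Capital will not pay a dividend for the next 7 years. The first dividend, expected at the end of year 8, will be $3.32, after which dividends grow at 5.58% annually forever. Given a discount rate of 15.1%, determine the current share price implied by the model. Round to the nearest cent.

Deferred-dividend DDM. At t=7 the remaining stream is a growing perpetuity with first payment D_8 = 3.32.
V_7 = D_8/(r−g) = 3.32/(0.151−0.0558) = 34.8739
P₀ = V_7/(1+r)^7 = 34.8739/(1+0.151)^7 = 13.0309

$13.03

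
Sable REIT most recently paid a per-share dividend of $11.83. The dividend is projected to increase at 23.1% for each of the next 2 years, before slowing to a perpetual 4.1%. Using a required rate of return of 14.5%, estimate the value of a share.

$163.26

Two-stage DDM. Project D₁…D_2 at 0.231, terminal growth 0.041, discount at r = 0.145.
D_1 = 14.5627
D_2 = 17.9267
Terminal value at t=2: TV = D_3/(r−g) = 18.6617/(0.145−0.041) = 179.4396
P₀ = 14.5627/(1+0.145)^1 + 17.9267/(1+0.145)^2 + 179.4396/(1+0.145)^2 = 163.2620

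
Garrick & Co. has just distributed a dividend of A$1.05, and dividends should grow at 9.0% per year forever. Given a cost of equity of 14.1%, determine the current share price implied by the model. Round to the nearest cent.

A$22.44

Gordon growth model: P₀ = D₁/(r − g). D₁ = 1.05 × (1 + 0.09) = 1.1445.
P₀ = 1.1445 / (0.141 − 0.09) = 1.1445 / 0.051 = 22.4412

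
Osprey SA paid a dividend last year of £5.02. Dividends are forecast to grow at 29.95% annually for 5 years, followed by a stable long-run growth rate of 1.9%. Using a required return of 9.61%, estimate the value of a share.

£198.45

Two-stage DDM. Project D₁…D_5 at 0.2995, terminal growth 0.019, discount at r = 0.0961.
D_1 = 6.5235
D_2 = 8.4773
D_3 = 11.0162
D_4 = 14.3156
D_5 = 18.6031
Terminal value at t=5: TV = D_6/(r−g) = 18.9566/(0.0961−0.019) = 245.8697
P₀ = 6.5235/(1+0.0961)^1 + 8.4773/(1+0.0961)^2 + 11.0162/(1+0.0961)^3 + 14.3156/(1+0.0961)^4 + 18.6031/(1+0.0961)^5 + 245.8697/(1+0.0961)^5 = 198.4496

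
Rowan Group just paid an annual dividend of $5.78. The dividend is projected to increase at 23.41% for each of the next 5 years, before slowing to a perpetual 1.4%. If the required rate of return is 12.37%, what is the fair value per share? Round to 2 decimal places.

Two-stage DDM. Project D₁…D_5 at 0.2341, terminal growth 0.014, discount at r = 0.1237.
D_1 = 7.1331
D_2 = 8.8030
D_3 = 10.8637
D_4 = 13.4069
D_5 = 16.5455
Terminal value at t=5: TV = D_6/(r−g) = 16.7771/(0.1237−0.014) = 152.9364
P₀ = 7.1331/(1+0.1237)^1 + 8.8030/(1+0.1237)^2 + 10.8637/(1+0.1237)^3 + 13.4069/(1+0.1237)^4 + 16.5455/(1+0.1237)^5 + 152.9364/(1+0.1237)^5 = 123.9802

$123.98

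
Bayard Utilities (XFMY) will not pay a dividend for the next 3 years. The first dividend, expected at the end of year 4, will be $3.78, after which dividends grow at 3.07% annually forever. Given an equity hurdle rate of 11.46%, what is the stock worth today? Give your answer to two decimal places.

Deferred-dividend DDM. At t=3 the remaining stream is a growing perpetuity with first payment D_4 = 3.78.
V_3 = D_4/(r−g) = 3.78/(0.1146−0.0307) = 45.0536
P₀ = V_3/(1+r)^3 = 45.0536/(1+0.1146)^3 = 32.5366

$32.54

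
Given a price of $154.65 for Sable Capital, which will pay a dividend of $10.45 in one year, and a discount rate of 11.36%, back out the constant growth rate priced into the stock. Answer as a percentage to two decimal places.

4.60%

From P₀ = D₁/(r − g), the implied growth is g = r − D₁/P₀.
g = 0.1136 − 10.45/154.65 = 0.1136 − 0.06757 = 0.04603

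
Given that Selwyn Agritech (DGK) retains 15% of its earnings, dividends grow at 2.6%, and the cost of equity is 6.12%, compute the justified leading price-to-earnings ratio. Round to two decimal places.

Payout ratio b = 1 − 0.15 = 0.85.
Justified leading P/E = b/(r−g) = 0.85/(0.0612−0.026) = 24.1477

24.15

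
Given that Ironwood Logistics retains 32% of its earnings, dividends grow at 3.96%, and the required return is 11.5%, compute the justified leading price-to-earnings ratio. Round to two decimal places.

9.02

Payout ratio b = 1 − 0.32 = 0.68.
Justified leading P/E = b/(r−g) = 0.68/(0.115−0.0396) = 9.0186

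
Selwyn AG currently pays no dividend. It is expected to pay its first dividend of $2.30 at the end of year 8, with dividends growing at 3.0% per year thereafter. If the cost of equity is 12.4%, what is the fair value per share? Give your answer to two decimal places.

Deferred-dividend DDM. At t=7 the remaining stream is a growing perpetuity with first payment D_8 = 2.30.
V_7 = D_8/(r−g) = 2.30/(0.124−0.03) = 24.4681
P₀ = V_7/(1+r)^7 = 24.4681/(1+0.124)^7 = 10.7953

$10.80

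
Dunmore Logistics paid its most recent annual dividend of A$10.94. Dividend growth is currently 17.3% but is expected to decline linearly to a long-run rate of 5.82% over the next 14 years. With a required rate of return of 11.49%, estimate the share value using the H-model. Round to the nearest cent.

A$359.23

H-model: P₀ = D₀[(1+g_L) + H(g_S−g_L)]/(r−g_L), with H = 14/2 = 7.
P₀ = 10.94 × [(1+0.0582) + 7×(0.173−0.0582)] / (0.1149−0.0582)
   = 10.94 × 1.8618 / 0.0567 = 359.2256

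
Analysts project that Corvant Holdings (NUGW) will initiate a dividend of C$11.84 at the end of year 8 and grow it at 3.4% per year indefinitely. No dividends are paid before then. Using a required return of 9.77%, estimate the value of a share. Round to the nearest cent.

Deferred-dividend DDM. At t=7 the remaining stream is a growing perpetuity with first payment D_8 = 11.84.
V_7 = D_8/(r−g) = 11.84/(0.0977−0.034) = 185.8713
P₀ = V_7/(1+r)^7 = 185.8713/(1+0.0977)^7 = 96.7891

C$96.79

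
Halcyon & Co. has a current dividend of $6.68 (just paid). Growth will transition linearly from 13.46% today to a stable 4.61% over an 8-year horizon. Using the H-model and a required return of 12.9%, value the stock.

$112.82

H-model: P₀ = D₀[(1+g_L) + H(g_S−g_L)]/(r−g_L), with H = 8/2 = 4.
P₀ = 6.68 × [(1+0.0461) + 4×(0.1346−0.0461)] / (0.129−0.0461)
   = 6.68 × 1.4001 / 0.0829 = 112.8187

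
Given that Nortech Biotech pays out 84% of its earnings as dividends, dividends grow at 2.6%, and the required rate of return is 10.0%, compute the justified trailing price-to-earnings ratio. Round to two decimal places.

11.65

Justified trailing P/E = b(1+g)/(r−g) = 0.84×(1+0.026)/(0.1−0.026) = 11.6465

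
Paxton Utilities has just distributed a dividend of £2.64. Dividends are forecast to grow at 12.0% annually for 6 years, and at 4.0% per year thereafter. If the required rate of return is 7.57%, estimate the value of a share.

£116.26

Two-stage DDM. Project D₁…D_6 at 0.12, terminal growth 0.04, discount at r = 0.0757.
D_1 = 2.9568
D_2 = 3.3116
D_3 = 3.7090
D_4 = 4.1541
D_5 = 4.6526
D_6 = 5.2109
Terminal value at t=6: TV = D_7/(r−g) = 5.4193/(0.0757−0.04) = 151.8019
P₀ = 2.9568/(1+0.0757)^1 + 3.3116/(1+0.0757)^2 + 3.7090/(1+0.0757)^3 + 4.1541/(1+0.0757)^4 + 4.6526/(1+0.0757)^5 + 5.2109/(1+0.0757)^6 + 151.8019/(1+0.0757)^6 = 116.2648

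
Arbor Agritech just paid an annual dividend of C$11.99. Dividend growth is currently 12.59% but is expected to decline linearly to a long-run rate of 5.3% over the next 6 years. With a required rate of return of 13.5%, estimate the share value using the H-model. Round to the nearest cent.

H-model: P₀ = D₀[(1+g_L) + H(g_S−g_L)]/(r−g_L), with H = 6/2 = 3.
P₀ = 11.99 × [(1+0.053) + 3×(0.1259−0.053)] / (0.135−0.053)
   = 11.99 × 1.2717 / 0.082 = 185.9474

C$185.95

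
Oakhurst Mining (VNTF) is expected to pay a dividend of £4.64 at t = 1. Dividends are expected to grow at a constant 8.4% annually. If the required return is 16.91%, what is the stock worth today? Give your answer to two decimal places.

£54.52

Gordon growth model: P₀ = D₁/(r − g), with D₁ = 4.64 given directly.
P₀ = 4.6400 / (0.1691 − 0.084) = 4.6400 / 0.0851 = 54.5241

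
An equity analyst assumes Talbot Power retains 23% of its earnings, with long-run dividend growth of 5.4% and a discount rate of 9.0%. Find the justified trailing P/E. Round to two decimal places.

Payout ratio b = 1 − 0.23 = 0.77.
Justified trailing P/E = b(1+g)/(r−g) = 0.77×(1+0.054)/(0.09−0.054) = 22.5439

22.54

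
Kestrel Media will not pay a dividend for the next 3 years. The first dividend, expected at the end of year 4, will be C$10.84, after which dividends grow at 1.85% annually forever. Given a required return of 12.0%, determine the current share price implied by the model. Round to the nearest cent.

C$76.02

Deferred-dividend DDM. At t=3 the remaining stream is a growing perpetuity with first payment D_4 = 10.84.
V_3 = D_4/(r−g) = 10.84/(0.12−0.0185) = 106.7980
P₀ = V_3/(1+r)^3 = 106.7980/(1+0.12)^3 = 76.0167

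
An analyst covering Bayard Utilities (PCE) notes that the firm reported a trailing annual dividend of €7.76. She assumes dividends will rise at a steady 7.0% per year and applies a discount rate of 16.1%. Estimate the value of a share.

Gordon growth model: P₀ = D₁/(r − g). D₁ = 7.76 × (1 + 0.07) = 8.3032.
P₀ = 8.3032 / (0.161 − 0.07) = 8.3032 / 0.091 = 91.2440

€91.24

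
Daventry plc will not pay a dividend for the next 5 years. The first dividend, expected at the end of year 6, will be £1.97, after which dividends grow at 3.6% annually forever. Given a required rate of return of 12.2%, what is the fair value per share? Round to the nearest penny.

Deferred-dividend DDM. At t=5 the remaining stream is a growing perpetuity with first payment D_6 = 1.97.
V_5 = D_6/(r−g) = 1.97/(0.122−0.036) = 22.9070
P₀ = V_5/(1+r)^5 = 22.9070/(1+0.122)^5 = 12.8826

£12.88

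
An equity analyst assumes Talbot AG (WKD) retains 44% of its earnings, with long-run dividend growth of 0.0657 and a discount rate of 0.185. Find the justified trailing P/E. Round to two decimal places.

Payout ratio b = 1 − 0.44 = 0.56.
Justified trailing P/E = b(1+g)/(r−g) = 0.56×(1+0.0657)/(0.185−0.0657) = 5.0024

5.00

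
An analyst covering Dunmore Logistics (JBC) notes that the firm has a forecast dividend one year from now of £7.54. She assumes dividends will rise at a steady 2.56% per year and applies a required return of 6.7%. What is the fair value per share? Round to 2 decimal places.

£182.13

Gordon growth model: P₀ = D₁/(r − g), with D₁ = 7.54 given directly.
P₀ = 7.5400 / (0.067 − 0.0256) = 7.5400 / 0.0414 = 182.1256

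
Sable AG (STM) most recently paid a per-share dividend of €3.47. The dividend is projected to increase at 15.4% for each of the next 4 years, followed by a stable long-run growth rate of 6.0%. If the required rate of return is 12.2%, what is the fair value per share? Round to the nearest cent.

Two-stage DDM. Project D₁…D_4 at 0.154, terminal growth 0.06, discount at r = 0.122.
D_1 = 4.0044
D_2 = 4.6211
D_3 = 5.3327
D_4 = 6.1539
Terminal value at t=4: TV = D_5/(r−g) = 6.5232/(0.122−0.06) = 105.2124
P₀ = 4.0044/(1+0.122)^1 + 4.6211/(1+0.122)^2 + 5.3327/(1+0.122)^3 + 6.1539/(1+0.122)^4 + 105.2124/(1+0.122)^4 = 81.2872

€81.29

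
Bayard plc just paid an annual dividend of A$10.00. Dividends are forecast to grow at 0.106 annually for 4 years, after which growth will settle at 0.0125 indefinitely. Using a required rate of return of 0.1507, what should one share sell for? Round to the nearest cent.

A$98.79

Two-stage DDM. Project D₁…D_4 at 0.106, terminal growth 0.0125, discount at r = 0.1507.
D_1 = 11.0600
D_2 = 12.2324
D_3 = 13.5290
D_4 = 14.9631
Terminal value at t=4: TV = D_5/(r−g) = 15.1501/(0.1507−0.0125) = 109.6245
P₀ = 11.0600/(1+0.1507)^1 + 12.2324/(1+0.1507)^2 + 13.5290/(1+0.1507)^3 + 14.9631/(1+0.1507)^4 + 109.6245/(1+0.1507)^4 = 98.7892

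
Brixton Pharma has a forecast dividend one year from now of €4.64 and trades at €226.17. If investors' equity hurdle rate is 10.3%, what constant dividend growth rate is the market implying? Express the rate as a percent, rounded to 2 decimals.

8.25%

From P₀ = D₁/(r − g), the implied growth is g = r − D₁/P₀.
g = 0.103 − 4.64/226.17 = 0.103 − 0.02052 = 0.08248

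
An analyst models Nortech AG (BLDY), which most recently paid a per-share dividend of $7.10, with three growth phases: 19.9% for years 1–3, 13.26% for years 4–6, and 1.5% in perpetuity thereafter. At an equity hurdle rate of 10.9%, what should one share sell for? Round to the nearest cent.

$156.23

Three-stage DDM. Project D₁…D_6; terminal Gordon value at t=6 with g = 0.015; discount at r = 0.109.
D_1 = 8.5129
D_2 = 10.2070
D_3 = 12.2382
D_4 = 13.8609
D_5 = 15.6989
D_6 = 17.7806
TV_6 = 18.0473/(0.109−0.015) = 191.9923
P₀ = Σ Dₜ/(1+r)ᵗ + TV_6/(1+r)^6 = 156.2315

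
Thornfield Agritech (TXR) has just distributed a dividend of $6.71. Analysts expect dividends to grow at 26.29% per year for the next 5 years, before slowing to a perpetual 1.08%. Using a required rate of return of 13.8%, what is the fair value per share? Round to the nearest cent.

$136.10

Two-stage DDM. Project D₁…D_5 at 0.2629, terminal growth 0.0108, discount at r = 0.138.
D_1 = 8.4741
D_2 = 10.7019
D_3 = 13.5154
D_4 = 17.0686
D_5 = 21.5560
Terminal value at t=5: TV = D_6/(r−g) = 21.7888/(0.138−0.0108) = 171.2953
P₀ = 8.4741/(1+0.138)^1 + 10.7019/(1+0.138)^2 + 13.5154/(1+0.138)^3 + 17.0686/(1+0.138)^4 + 21.5560/(1+0.138)^5 + 171.2953/(1+0.138)^5 = 136.1023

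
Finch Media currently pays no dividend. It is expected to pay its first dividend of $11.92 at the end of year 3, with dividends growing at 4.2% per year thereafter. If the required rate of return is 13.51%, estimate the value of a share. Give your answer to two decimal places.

$99.37

Deferred-dividend DDM. At t=2 the remaining stream is a growing perpetuity with first payment D_3 = 11.92.
V_2 = D_3/(r−g) = 11.92/(0.1351−0.042) = 128.0344
P₀ = V_2/(1+r)^2 = 128.0344/(1+0.1351)^2 = 99.3707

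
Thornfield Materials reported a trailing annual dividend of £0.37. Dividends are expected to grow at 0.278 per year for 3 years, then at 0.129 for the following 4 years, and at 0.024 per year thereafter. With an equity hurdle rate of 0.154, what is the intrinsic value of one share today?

Three-stage DDM. Project D₁…D_7; terminal Gordon value at t=7 with g = 0.024; discount at r = 0.154.
D_1 = 0.4729
D_2 = 0.6043
D_3 = 0.7723
D_4 = 0.8719
D_5 = 0.9844
D_6 = 1.1114
D_7 = 1.2548
TV_7 = 1.2849/(0.154−0.024) = 9.8839
P₀ = Σ Dₜ/(1+r)ᵗ + TV_7/(1+r)^7 = 6.8962

£6.90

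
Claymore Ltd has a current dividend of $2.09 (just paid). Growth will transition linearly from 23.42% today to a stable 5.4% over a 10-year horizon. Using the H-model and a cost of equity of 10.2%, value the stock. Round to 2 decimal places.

H-model: P₀ = D₀[(1+g_L) + H(g_S−g_L)]/(r−g_L), with H = 10/2 = 5.
P₀ = 2.09 × [(1+0.054) + 5×(0.2342−0.054)] / (0.102−0.054)
   = 2.09 × 1.9550 / 0.048 = 85.1240

$85.12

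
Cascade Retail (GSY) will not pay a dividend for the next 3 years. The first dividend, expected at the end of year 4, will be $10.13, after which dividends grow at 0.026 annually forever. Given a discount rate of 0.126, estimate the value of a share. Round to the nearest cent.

Deferred-dividend DDM. At t=3 the remaining stream is a growing perpetuity with first payment D_4 = 10.13.
V_3 = D_4/(r−g) = 10.13/(0.126−0.026) = 101.3000
P₀ = V_3/(1+r)^3 = 101.3000/(1+0.126)^3 = 70.9568

$70.96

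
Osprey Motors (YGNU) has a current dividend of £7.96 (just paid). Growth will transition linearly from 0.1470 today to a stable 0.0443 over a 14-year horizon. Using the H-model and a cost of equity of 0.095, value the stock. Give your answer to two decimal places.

£276.83

H-model: P₀ = D₀[(1+g_L) + H(g_S−g_L)]/(r−g_L), with H = 14/2 = 7.
P₀ = 7.96 × [(1+0.0443) + 7×(0.147−0.0443)] / (0.095−0.0443)
   = 7.96 × 1.7632 / 0.0507 = 276.8259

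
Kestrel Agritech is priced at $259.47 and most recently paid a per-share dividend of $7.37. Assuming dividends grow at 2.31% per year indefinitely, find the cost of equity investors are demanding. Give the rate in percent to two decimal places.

Rearranging the constant-growth DDM: r = D₁/P₀ + g.
D₁ = 7.37 × (1 + 0.0231) = 7.5402.
r = 7.5402 / 259.47 + 0.0231 = 0.02906 + 0.0231 = 0.05216

5.22%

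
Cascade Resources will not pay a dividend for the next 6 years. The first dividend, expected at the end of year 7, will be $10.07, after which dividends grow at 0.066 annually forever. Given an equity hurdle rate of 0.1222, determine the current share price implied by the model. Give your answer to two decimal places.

$89.72

Deferred-dividend DDM. At t=6 the remaining stream is a growing perpetuity with first payment D_7 = 10.07.
V_6 = D_7/(r−g) = 10.07/(0.1222−0.066) = 179.1815
P₀ = V_6/(1+r)^6 = 179.1815/(1+0.1222)^6 = 89.7163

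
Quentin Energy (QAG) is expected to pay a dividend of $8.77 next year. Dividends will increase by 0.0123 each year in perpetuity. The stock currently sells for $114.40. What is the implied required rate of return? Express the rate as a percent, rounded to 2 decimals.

8.90%

Rearranging the constant-growth DDM: r = D₁/P₀ + g.
r = 8.7700 / 114.40 + 0.0123 = 0.07666 + 0.0123 = 0.08896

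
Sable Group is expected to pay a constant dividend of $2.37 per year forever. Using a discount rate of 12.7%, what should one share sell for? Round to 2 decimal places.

Zero-growth DDM (perpetuity): P₀ = D/r = 2.37 / 0.127 = 18.6614

$18.66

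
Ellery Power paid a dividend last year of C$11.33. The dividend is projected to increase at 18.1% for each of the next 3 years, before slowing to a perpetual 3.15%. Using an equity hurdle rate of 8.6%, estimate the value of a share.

C$316.07

Two-stage DDM. Project D₁…D_3 at 0.181, terminal growth 0.0315, discount at r = 0.086.
D_1 = 13.3807
D_2 = 15.8026
D_3 = 18.6629
Terminal value at t=3: TV = D_4/(r−g) = 19.2508/(0.086−0.0315) = 353.2257
P₀ = 13.3807/(1+0.086)^1 + 15.8026/(1+0.086)^2 + 18.6629/(1+0.086)^3 + 353.2257/(1+0.086)^3 = 316.0711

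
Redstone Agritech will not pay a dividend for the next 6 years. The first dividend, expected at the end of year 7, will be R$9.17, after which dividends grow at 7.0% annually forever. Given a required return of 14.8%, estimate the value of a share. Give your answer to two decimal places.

R$51.36

Deferred-dividend DDM. At t=6 the remaining stream is a growing perpetuity with first payment D_7 = 9.17.
V_6 = D_7/(r−g) = 9.17/(0.148−0.07) = 117.5641
P₀ = V_6/(1+r)^6 = 117.5641/(1+0.148)^6 = 51.3598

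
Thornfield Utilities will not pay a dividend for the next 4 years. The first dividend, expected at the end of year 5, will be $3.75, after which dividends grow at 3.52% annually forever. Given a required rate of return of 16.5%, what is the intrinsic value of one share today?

Deferred-dividend DDM. At t=4 the remaining stream is a growing perpetuity with first payment D_5 = 3.75.
V_4 = D_5/(r−g) = 3.75/(0.165−0.0352) = 28.8906
P₀ = V_4/(1+r)^4 = 28.8906/(1+0.165)^4 = 15.6839

$15.68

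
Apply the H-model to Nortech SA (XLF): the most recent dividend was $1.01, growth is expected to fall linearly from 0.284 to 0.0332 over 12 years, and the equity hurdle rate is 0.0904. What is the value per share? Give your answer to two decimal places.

$44.81

H-model: P₀ = D₀[(1+g_L) + H(g_S−g_L)]/(r−g_L), with H = 12/2 = 6.
P₀ = 1.01 × [(1+0.0332) + 6×(0.284−0.0332)] / (0.0904−0.0332)
   = 1.01 × 2.5380 / 0.0572 = 44.8143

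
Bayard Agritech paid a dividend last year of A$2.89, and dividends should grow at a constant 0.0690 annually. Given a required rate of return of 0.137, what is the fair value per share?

Gordon growth model: P₀ = D₁/(r − g). D₁ = 2.89 × (1 + 0.069) = 3.0894.
P₀ = 3.0894 / (0.137 − 0.069) = 3.0894 / 0.068 = 45.4325

A$45.43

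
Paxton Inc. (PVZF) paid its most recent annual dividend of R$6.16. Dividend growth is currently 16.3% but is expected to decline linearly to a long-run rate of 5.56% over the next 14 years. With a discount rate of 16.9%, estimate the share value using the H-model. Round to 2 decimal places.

R$98.18

H-model: P₀ = D₀[(1+g_L) + H(g_S−g_L)]/(r−g_L), with H = 14/2 = 7.
P₀ = 6.16 × [(1+0.0556) + 7×(0.163−0.0556)] / (0.169−0.0556)
   = 6.16 × 1.8074 / 0.1134 = 98.1798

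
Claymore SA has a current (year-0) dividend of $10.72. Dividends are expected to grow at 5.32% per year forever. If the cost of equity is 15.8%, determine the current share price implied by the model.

$107.73

Gordon growth model: P₀ = D₁/(r − g). D₁ = 10.72 × (1 + 0.0532) = 11.2903.
P₀ = 11.2903 / (0.158 − 0.0532) = 11.2903 / 0.1048 = 107.7319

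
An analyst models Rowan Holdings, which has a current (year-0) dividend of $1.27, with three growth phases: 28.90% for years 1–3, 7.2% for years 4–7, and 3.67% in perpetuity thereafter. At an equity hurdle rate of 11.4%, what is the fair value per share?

$34.92

Three-stage DDM. Project D₁…D_7; terminal Gordon value at t=7 with g = 0.0367; discount at r = 0.114.
D_1 = 1.6370
D_2 = 2.1101
D_3 = 2.7200
D_4 = 2.9158
D_5 = 3.1257
D_6 = 3.3508
D_7 = 3.5920
TV_7 = 3.7239/(0.114−0.0367) = 48.1743
P₀ = Σ Dₜ/(1+r)ᵗ + TV_7/(1+r)^7 = 34.9194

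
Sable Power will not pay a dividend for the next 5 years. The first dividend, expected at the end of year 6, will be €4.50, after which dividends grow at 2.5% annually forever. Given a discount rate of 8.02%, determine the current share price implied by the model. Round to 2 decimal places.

€55.43

Deferred-dividend DDM. At t=5 the remaining stream is a growing perpetuity with first payment D_6 = 4.50.
V_5 = D_6/(r−g) = 4.50/(0.0802−0.025) = 81.5217
P₀ = V_5/(1+r)^5 = 81.5217/(1+0.0802)^5 = 55.4310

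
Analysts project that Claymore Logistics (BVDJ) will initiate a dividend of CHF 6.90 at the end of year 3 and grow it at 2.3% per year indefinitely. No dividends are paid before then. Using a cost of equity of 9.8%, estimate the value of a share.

CHF 76.31

Deferred-dividend DDM. At t=2 the remaining stream is a growing perpetuity with first payment D_3 = 6.90.
V_2 = D_3/(r−g) = 6.90/(0.098−0.023) = 92.0000
P₀ = V_2/(1+r)^2 = 92.0000/(1+0.098)^2 = 76.3103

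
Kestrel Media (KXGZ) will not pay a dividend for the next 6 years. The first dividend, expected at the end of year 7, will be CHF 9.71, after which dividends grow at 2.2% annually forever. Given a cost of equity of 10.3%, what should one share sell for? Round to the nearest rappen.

CHF 66.57

Deferred-dividend DDM. At t=6 the remaining stream is a growing perpetuity with first payment D_7 = 9.71.
V_6 = D_7/(r−g) = 9.71/(0.103−0.022) = 119.8765
P₀ = V_6/(1+r)^6 = 119.8765/(1+0.103)^6 = 66.5704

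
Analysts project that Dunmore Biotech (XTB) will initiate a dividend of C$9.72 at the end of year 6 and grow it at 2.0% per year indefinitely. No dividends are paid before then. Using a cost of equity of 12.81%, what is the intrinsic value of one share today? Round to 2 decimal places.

Deferred-dividend DDM. At t=5 the remaining stream is a growing perpetuity with first payment D_6 = 9.72.
V_5 = D_6/(r−g) = 9.72/(0.1281−0.02) = 89.9167
P₀ = V_5/(1+r)^5 = 89.9167/(1+0.1281)^5 = 49.2156

C$49.22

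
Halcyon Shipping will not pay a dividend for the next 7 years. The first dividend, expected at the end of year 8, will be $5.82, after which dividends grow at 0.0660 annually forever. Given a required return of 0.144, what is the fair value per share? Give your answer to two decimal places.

$29.10

Deferred-dividend DDM. At t=7 the remaining stream is a growing perpetuity with first payment D_8 = 5.82.
V_7 = D_8/(r−g) = 5.82/(0.144−0.066) = 74.6154
P₀ = V_7/(1+r)^7 = 74.6154/(1+0.144)^7 = 29.0969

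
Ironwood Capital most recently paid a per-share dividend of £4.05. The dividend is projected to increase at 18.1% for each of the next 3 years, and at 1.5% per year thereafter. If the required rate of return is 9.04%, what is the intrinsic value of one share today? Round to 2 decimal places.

Two-stage DDM. Project D₁…D_3 at 0.181, terminal growth 0.015, discount at r = 0.0904.
D_1 = 4.7831
D_2 = 5.6488
D_3 = 6.6712
Terminal value at t=3: TV = D_4/(r−g) = 6.7713/(0.0904−0.015) = 89.8048
P₀ = 4.7831/(1+0.0904)^1 + 5.6488/(1+0.0904)^2 + 6.6712/(1+0.0904)^3 + 89.8048/(1+0.0904)^3 = 83.5527

£83.55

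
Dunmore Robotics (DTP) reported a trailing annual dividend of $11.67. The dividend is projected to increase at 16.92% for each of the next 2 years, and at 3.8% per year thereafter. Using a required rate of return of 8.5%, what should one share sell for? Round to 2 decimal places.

Two-stage DDM. Project D₁…D_2 at 0.1692, terminal growth 0.038, discount at r = 0.085.
D_1 = 13.6446
D_2 = 15.9532
Terminal value at t=2: TV = D_3/(r−g) = 16.5594/(0.085−0.038) = 352.3287
P₀ = 13.6446/(1+0.085)^1 + 15.9532/(1+0.085)^2 + 352.3287/(1+0.085)^2 = 325.4146

$325.41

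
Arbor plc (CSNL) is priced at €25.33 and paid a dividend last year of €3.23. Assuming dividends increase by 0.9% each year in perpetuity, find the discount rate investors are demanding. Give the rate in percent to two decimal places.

13.77%

Rearranging the constant-growth DDM: r = D₁/P₀ + g.
D₁ = 3.23 × (1 + 0.009) = 3.2591.
r = 3.2591 / 25.33 + 0.009 = 0.12866 + 0.009 = 0.13766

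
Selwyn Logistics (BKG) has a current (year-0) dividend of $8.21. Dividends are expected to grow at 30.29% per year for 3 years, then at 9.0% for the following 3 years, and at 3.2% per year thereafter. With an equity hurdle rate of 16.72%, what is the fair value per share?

$131.72

Three-stage DDM. Project D₁…D_6; terminal Gordon value at t=6 with g = 0.032; discount at r = 0.1672.
D_1 = 10.6968
D_2 = 13.9369
D_3 = 18.1584
D_4 = 19.7926
D_5 = 21.5739
D_6 = 23.5156
TV_6 = 24.2681/(0.1672−0.032) = 179.4977
P₀ = Σ Dₜ/(1+r)ᵗ + TV_6/(1+r)^6 = 131.7250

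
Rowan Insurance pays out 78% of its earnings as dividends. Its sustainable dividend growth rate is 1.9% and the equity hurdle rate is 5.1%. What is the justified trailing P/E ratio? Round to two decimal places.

24.84

Justified trailing P/E = b(1+g)/(r−g) = 0.78×(1+0.019)/(0.051−0.019) = 24.8381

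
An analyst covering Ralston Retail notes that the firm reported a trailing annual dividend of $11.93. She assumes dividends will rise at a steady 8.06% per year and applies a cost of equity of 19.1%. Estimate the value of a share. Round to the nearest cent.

$116.77

Gordon growth model: P₀ = D₁/(r − g). D₁ = 11.93 × (1 + 0.0806) = 12.8916.
P₀ = 12.8916 / (0.191 − 0.0806) = 12.8916 / 0.1104 = 116.7714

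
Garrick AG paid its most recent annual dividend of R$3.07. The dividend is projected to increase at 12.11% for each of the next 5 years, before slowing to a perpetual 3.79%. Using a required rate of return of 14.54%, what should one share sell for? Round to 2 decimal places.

R$41.03

Two-stage DDM. Project D₁…D_5 at 0.1211, terminal growth 0.0379, discount at r = 0.1454.
D_1 = 3.4418
D_2 = 3.8586
D_3 = 4.3258
D_4 = 4.8497
D_5 = 5.4370
Terminal value at t=5: TV = D_6/(r−g) = 5.6431/(0.1454−0.0379) = 52.4937
P₀ = 3.4418/(1+0.1454)^1 + 3.8586/(1+0.1454)^2 + 4.3258/(1+0.1454)^3 + 4.8497/(1+0.1454)^4 + 5.4370/(1+0.1454)^5 + 52.4937/(1+0.1454)^5 = 41.0272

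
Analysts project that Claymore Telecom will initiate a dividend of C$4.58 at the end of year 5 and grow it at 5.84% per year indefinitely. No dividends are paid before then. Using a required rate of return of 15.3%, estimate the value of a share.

C$27.39

Deferred-dividend DDM. At t=4 the remaining stream is a growing perpetuity with first payment D_5 = 4.58.
V_4 = D_5/(r−g) = 4.58/(0.153−0.0584) = 48.4144
P₀ = V_4/(1+r)^4 = 48.4144/(1+0.153)^4 = 27.3941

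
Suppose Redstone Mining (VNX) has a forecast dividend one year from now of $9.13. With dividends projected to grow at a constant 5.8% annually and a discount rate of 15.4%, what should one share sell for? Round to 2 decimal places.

Gordon growth model: P₀ = D₁/(r − g), with D₁ = 9.13 given directly.
P₀ = 9.1300 / (0.154 − 0.058) = 9.1300 / 0.096 = 95.1042

$95.10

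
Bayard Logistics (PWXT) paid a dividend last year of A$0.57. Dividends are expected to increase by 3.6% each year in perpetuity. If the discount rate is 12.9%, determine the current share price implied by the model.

A$6.35

Gordon growth model: P₀ = D₁/(r − g). D₁ = 0.57 × (1 + 0.036) = 0.5905.
P₀ = 0.5905 / (0.129 − 0.036) = 0.5905 / 0.093 = 6.3497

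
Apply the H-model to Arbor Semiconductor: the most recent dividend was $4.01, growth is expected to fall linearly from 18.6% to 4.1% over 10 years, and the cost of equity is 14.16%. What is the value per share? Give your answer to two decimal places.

H-model: P₀ = D₀[(1+g_L) + H(g_S−g_L)]/(r−g_L), with H = 10/2 = 5.
P₀ = 4.01 × [(1+0.041) + 5×(0.186−0.041)] / (0.1416−0.041)
   = 4.01 × 1.7660 / 0.1006 = 70.3942

$70.39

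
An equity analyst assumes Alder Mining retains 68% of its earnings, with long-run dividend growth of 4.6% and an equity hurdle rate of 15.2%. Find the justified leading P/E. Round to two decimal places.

3.02

Payout ratio b = 1 − 0.68 = 0.32.
Justified leading P/E = b/(r−g) = 0.32/(0.152−0.046) = 3.0189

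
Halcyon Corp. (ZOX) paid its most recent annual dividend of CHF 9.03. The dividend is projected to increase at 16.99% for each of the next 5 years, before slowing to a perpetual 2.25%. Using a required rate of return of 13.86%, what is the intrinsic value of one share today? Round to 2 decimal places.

CHF 140.09

Two-stage DDM. Project D₁…D_5 at 0.1699, terminal growth 0.0225, discount at r = 0.1386.
D_1 = 10.5642
D_2 = 12.3591
D_3 = 14.4589
D_4 = 16.9154
D_5 = 19.7893
Terminal value at t=5: TV = D_6/(r−g) = 20.2346/(0.1386−0.0225) = 174.2860
P₀ = 10.5642/(1+0.1386)^1 + 12.3591/(1+0.1386)^2 + 14.4589/(1+0.1386)^3 + 16.9154/(1+0.1386)^4 + 19.7893/(1+0.1386)^5 + 174.2860/(1+0.1386)^5 = 140.0894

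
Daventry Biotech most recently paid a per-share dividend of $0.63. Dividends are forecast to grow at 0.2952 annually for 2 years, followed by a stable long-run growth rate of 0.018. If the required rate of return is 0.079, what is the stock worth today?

Two-stage DDM. Project D₁…D_2 at 0.2952, terminal growth 0.018, discount at r = 0.079.
D_1 = 0.8160
D_2 = 1.0569
Terminal value at t=2: TV = D_3/(r−g) = 1.0759/(0.079−0.018) = 17.6373
P₀ = 0.8160/(1+0.079)^1 + 1.0569/(1+0.079)^2 + 17.6373/(1+0.079)^2 = 16.8132

$16.81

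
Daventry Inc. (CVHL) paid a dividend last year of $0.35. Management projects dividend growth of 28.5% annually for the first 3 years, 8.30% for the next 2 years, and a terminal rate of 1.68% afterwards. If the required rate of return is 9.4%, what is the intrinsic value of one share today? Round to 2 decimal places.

Three-stage DDM. Project D₁…D_5; terminal Gordon value at t=5 with g = 0.0168; discount at r = 0.094.
D_1 = 0.4497
D_2 = 0.5779
D_3 = 0.7426
D_4 = 0.8043
D_5 = 0.8710
TV_5 = 0.8857/(0.094−0.0168) = 11.4724
P₀ = Σ Dₜ/(1+r)ᵗ + TV_5/(1+r)^5 = 9.8994

$9.90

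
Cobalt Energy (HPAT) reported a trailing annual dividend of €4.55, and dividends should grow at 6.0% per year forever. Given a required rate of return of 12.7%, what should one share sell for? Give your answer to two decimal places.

Gordon growth model: P₀ = D₁/(r − g). D₁ = 4.55 × (1 + 0.06) = 4.8230.
P₀ = 4.8230 / (0.127 − 0.06) = 4.8230 / 0.067 = 71.9851

€71.99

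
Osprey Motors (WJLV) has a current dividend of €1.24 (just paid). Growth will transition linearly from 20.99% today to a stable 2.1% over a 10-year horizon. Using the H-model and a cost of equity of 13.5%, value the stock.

€21.38

H-model: P₀ = D₀[(1+g_L) + H(g_S−g_L)]/(r−g_L), with H = 10/2 = 5.
P₀ = 1.24 × [(1+0.021) + 5×(0.2099−0.021)] / (0.135−0.021)
   = 1.24 × 1.9655 / 0.114 = 21.3791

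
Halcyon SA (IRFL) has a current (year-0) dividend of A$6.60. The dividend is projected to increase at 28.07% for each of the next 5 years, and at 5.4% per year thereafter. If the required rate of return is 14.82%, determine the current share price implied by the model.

Two-stage DDM. Project D₁…D_5 at 0.2807, terminal growth 0.054, discount at r = 0.1482.
D_1 = 8.4526
D_2 = 10.8253
D_3 = 13.8639
D_4 = 17.7555
D_5 = 22.7395
Terminal value at t=5: TV = D_6/(r−g) = 23.9674/(0.1482−0.054) = 254.4314
P₀ = 8.4526/(1+0.1482)^1 + 10.8253/(1+0.1482)^2 + 13.8639/(1+0.1482)^3 + 17.7555/(1+0.1482)^4 + 22.7395/(1+0.1482)^5 + 254.4314/(1+0.1482)^5 = 173.8335

A$173.83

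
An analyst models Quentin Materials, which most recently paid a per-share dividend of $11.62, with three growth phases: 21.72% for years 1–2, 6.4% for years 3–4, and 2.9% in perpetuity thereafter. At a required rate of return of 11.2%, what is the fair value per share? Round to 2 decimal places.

Three-stage DDM. Project D₁…D_4; terminal Gordon value at t=4 with g = 0.029; discount at r = 0.112.
D_1 = 14.1439
D_2 = 17.2159
D_3 = 18.3177
D_4 = 19.4901
TV_4 = 20.0553/(0.112−0.029) = 241.6298
P₀ = Σ Dₜ/(1+r)ᵗ + TV_4/(1+r)^4 = 210.7372

$210.74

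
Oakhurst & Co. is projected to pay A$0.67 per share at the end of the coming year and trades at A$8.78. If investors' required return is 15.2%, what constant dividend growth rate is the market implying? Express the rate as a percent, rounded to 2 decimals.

7.57%

From P₀ = D₁/(r − g), the implied growth is g = r − D₁/P₀.
g = 0.152 − 0.67/8.78 = 0.152 − 0.07631 = 0.07569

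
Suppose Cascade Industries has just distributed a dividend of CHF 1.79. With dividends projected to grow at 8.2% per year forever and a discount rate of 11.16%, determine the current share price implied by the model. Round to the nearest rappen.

Gordon growth model: P₀ = D₁/(r − g). D₁ = 1.79 × (1 + 0.082) = 1.9368.
P₀ = 1.9368 / (0.1116 − 0.082) = 1.9368 / 0.0296 = 65.4318

CHF 65.43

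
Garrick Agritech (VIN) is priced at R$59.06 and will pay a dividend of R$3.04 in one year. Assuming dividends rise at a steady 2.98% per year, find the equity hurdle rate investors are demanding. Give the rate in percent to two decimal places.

8.13%

Rearranging the constant-growth DDM: r = D₁/P₀ + g.
r = 3.0400 / 59.06 + 0.0298 = 0.05147 + 0.0298 = 0.08127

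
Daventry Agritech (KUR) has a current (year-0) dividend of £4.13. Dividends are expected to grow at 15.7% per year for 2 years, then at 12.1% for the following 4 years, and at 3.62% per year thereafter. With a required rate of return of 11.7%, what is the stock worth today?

£84.24

Three-stage DDM. Project D₁…D_6; terminal Gordon value at t=6 with g = 0.0362; discount at r = 0.117.
D_1 = 4.7784
D_2 = 5.5286
D_3 = 6.1976
D_4 = 6.9475
D_5 = 7.7881
D_6 = 8.7305
TV_6 = 9.0465/(0.117−0.0362) = 111.9622
P₀ = Σ Dₜ/(1+r)ᵗ + TV_6/(1+r)^6 = 84.2364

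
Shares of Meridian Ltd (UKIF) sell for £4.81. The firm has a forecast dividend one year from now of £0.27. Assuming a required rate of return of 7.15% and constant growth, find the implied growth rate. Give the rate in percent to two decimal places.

From P₀ = D₁/(r − g), the implied growth is g = r − D₁/P₀.
g = 0.0715 − 0.27/4.81 = 0.0715 − 0.05613 = 0.01537

1.54%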